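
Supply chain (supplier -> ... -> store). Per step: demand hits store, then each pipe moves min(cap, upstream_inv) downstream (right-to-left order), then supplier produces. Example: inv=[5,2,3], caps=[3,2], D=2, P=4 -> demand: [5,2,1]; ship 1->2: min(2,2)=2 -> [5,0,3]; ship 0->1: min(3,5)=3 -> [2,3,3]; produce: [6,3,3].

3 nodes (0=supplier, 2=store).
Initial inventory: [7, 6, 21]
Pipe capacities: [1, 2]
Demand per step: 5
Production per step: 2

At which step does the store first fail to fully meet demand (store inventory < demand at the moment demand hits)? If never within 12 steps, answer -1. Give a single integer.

Step 1: demand=5,sold=5 ship[1->2]=2 ship[0->1]=1 prod=2 -> [8 5 18]
Step 2: demand=5,sold=5 ship[1->2]=2 ship[0->1]=1 prod=2 -> [9 4 15]
Step 3: demand=5,sold=5 ship[1->2]=2 ship[0->1]=1 prod=2 -> [10 3 12]
Step 4: demand=5,sold=5 ship[1->2]=2 ship[0->1]=1 prod=2 -> [11 2 9]
Step 5: demand=5,sold=5 ship[1->2]=2 ship[0->1]=1 prod=2 -> [12 1 6]
Step 6: demand=5,sold=5 ship[1->2]=1 ship[0->1]=1 prod=2 -> [13 1 2]
Step 7: demand=5,sold=2 ship[1->2]=1 ship[0->1]=1 prod=2 -> [14 1 1]
Step 8: demand=5,sold=1 ship[1->2]=1 ship[0->1]=1 prod=2 -> [15 1 1]
Step 9: demand=5,sold=1 ship[1->2]=1 ship[0->1]=1 prod=2 -> [16 1 1]
Step 10: demand=5,sold=1 ship[1->2]=1 ship[0->1]=1 prod=2 -> [17 1 1]
Step 11: demand=5,sold=1 ship[1->2]=1 ship[0->1]=1 prod=2 -> [18 1 1]
Step 12: demand=5,sold=1 ship[1->2]=1 ship[0->1]=1 prod=2 -> [19 1 1]
First stockout at step 7

7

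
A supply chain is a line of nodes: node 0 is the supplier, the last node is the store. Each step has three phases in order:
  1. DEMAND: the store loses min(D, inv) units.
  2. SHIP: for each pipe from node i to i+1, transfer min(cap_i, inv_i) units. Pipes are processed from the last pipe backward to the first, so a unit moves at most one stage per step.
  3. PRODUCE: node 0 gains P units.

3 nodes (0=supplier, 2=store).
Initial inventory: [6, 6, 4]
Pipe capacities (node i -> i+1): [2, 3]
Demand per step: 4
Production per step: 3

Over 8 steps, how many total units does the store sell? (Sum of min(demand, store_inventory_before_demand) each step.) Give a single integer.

Answer: 22

Derivation:
Step 1: sold=4 (running total=4) -> [7 5 3]
Step 2: sold=3 (running total=7) -> [8 4 3]
Step 3: sold=3 (running total=10) -> [9 3 3]
Step 4: sold=3 (running total=13) -> [10 2 3]
Step 5: sold=3 (running total=16) -> [11 2 2]
Step 6: sold=2 (running total=18) -> [12 2 2]
Step 7: sold=2 (running total=20) -> [13 2 2]
Step 8: sold=2 (running total=22) -> [14 2 2]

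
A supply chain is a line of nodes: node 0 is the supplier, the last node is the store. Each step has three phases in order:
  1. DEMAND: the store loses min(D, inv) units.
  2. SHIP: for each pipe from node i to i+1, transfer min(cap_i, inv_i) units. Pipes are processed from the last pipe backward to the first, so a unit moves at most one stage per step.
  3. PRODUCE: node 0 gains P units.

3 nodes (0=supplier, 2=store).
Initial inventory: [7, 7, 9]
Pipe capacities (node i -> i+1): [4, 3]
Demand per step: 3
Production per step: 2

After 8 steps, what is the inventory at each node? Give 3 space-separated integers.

Step 1: demand=3,sold=3 ship[1->2]=3 ship[0->1]=4 prod=2 -> inv=[5 8 9]
Step 2: demand=3,sold=3 ship[1->2]=3 ship[0->1]=4 prod=2 -> inv=[3 9 9]
Step 3: demand=3,sold=3 ship[1->2]=3 ship[0->1]=3 prod=2 -> inv=[2 9 9]
Step 4: demand=3,sold=3 ship[1->2]=3 ship[0->1]=2 prod=2 -> inv=[2 8 9]
Step 5: demand=3,sold=3 ship[1->2]=3 ship[0->1]=2 prod=2 -> inv=[2 7 9]
Step 6: demand=3,sold=3 ship[1->2]=3 ship[0->1]=2 prod=2 -> inv=[2 6 9]
Step 7: demand=3,sold=3 ship[1->2]=3 ship[0->1]=2 prod=2 -> inv=[2 5 9]
Step 8: demand=3,sold=3 ship[1->2]=3 ship[0->1]=2 prod=2 -> inv=[2 4 9]

2 4 9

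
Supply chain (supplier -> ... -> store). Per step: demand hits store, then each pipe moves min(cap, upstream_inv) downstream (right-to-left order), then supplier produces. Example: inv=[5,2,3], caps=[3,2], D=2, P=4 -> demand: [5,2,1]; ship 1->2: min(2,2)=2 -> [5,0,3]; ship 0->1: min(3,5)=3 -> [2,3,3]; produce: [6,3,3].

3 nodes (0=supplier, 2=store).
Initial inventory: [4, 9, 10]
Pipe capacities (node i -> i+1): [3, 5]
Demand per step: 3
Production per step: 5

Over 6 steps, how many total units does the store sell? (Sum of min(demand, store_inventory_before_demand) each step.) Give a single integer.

Step 1: sold=3 (running total=3) -> [6 7 12]
Step 2: sold=3 (running total=6) -> [8 5 14]
Step 3: sold=3 (running total=9) -> [10 3 16]
Step 4: sold=3 (running total=12) -> [12 3 16]
Step 5: sold=3 (running total=15) -> [14 3 16]
Step 6: sold=3 (running total=18) -> [16 3 16]

Answer: 18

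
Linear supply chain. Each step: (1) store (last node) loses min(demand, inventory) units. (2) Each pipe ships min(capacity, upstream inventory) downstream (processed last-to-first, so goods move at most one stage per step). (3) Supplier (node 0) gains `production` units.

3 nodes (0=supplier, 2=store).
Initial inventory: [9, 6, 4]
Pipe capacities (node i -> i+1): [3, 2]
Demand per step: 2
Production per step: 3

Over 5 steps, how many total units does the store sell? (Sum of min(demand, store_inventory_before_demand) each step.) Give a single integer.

Answer: 10

Derivation:
Step 1: sold=2 (running total=2) -> [9 7 4]
Step 2: sold=2 (running total=4) -> [9 8 4]
Step 3: sold=2 (running total=6) -> [9 9 4]
Step 4: sold=2 (running total=8) -> [9 10 4]
Step 5: sold=2 (running total=10) -> [9 11 4]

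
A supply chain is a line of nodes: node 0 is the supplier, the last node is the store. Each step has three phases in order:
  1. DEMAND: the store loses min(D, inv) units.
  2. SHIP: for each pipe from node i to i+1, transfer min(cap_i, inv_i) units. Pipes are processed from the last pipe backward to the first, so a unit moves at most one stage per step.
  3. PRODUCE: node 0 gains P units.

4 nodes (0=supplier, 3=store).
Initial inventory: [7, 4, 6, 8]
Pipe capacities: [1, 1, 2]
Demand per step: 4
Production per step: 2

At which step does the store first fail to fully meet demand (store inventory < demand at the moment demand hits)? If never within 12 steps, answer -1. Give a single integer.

Step 1: demand=4,sold=4 ship[2->3]=2 ship[1->2]=1 ship[0->1]=1 prod=2 -> [8 4 5 6]
Step 2: demand=4,sold=4 ship[2->3]=2 ship[1->2]=1 ship[0->1]=1 prod=2 -> [9 4 4 4]
Step 3: demand=4,sold=4 ship[2->3]=2 ship[1->2]=1 ship[0->1]=1 prod=2 -> [10 4 3 2]
Step 4: demand=4,sold=2 ship[2->3]=2 ship[1->2]=1 ship[0->1]=1 prod=2 -> [11 4 2 2]
Step 5: demand=4,sold=2 ship[2->3]=2 ship[1->2]=1 ship[0->1]=1 prod=2 -> [12 4 1 2]
Step 6: demand=4,sold=2 ship[2->3]=1 ship[1->2]=1 ship[0->1]=1 prod=2 -> [13 4 1 1]
Step 7: demand=4,sold=1 ship[2->3]=1 ship[1->2]=1 ship[0->1]=1 prod=2 -> [14 4 1 1]
Step 8: demand=4,sold=1 ship[2->3]=1 ship[1->2]=1 ship[0->1]=1 prod=2 -> [15 4 1 1]
Step 9: demand=4,sold=1 ship[2->3]=1 ship[1->2]=1 ship[0->1]=1 prod=2 -> [16 4 1 1]
Step 10: demand=4,sold=1 ship[2->3]=1 ship[1->2]=1 ship[0->1]=1 prod=2 -> [17 4 1 1]
Step 11: demand=4,sold=1 ship[2->3]=1 ship[1->2]=1 ship[0->1]=1 prod=2 -> [18 4 1 1]
Step 12: demand=4,sold=1 ship[2->3]=1 ship[1->2]=1 ship[0->1]=1 prod=2 -> [19 4 1 1]
First stockout at step 4

4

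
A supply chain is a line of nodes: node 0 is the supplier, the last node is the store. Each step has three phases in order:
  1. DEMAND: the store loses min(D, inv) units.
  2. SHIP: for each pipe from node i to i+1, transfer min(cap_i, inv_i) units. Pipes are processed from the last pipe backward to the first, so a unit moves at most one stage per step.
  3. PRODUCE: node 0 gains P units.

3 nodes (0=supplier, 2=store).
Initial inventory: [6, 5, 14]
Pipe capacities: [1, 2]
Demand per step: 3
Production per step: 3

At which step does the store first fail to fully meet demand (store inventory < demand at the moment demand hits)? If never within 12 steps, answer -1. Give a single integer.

Step 1: demand=3,sold=3 ship[1->2]=2 ship[0->1]=1 prod=3 -> [8 4 13]
Step 2: demand=3,sold=3 ship[1->2]=2 ship[0->1]=1 prod=3 -> [10 3 12]
Step 3: demand=3,sold=3 ship[1->2]=2 ship[0->1]=1 prod=3 -> [12 2 11]
Step 4: demand=3,sold=3 ship[1->2]=2 ship[0->1]=1 prod=3 -> [14 1 10]
Step 5: demand=3,sold=3 ship[1->2]=1 ship[0->1]=1 prod=3 -> [16 1 8]
Step 6: demand=3,sold=3 ship[1->2]=1 ship[0->1]=1 prod=3 -> [18 1 6]
Step 7: demand=3,sold=3 ship[1->2]=1 ship[0->1]=1 prod=3 -> [20 1 4]
Step 8: demand=3,sold=3 ship[1->2]=1 ship[0->1]=1 prod=3 -> [22 1 2]
Step 9: demand=3,sold=2 ship[1->2]=1 ship[0->1]=1 prod=3 -> [24 1 1]
Step 10: demand=3,sold=1 ship[1->2]=1 ship[0->1]=1 prod=3 -> [26 1 1]
Step 11: demand=3,sold=1 ship[1->2]=1 ship[0->1]=1 prod=3 -> [28 1 1]
Step 12: demand=3,sold=1 ship[1->2]=1 ship[0->1]=1 prod=3 -> [30 1 1]
First stockout at step 9

9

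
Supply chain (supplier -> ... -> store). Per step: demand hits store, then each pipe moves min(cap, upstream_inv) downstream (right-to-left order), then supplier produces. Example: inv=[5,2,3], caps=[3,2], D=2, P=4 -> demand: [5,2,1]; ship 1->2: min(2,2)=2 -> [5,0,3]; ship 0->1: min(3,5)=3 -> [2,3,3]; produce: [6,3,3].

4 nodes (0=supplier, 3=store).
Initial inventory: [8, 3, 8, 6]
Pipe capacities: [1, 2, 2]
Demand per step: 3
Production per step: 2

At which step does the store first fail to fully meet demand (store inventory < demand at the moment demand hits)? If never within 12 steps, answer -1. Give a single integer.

Step 1: demand=3,sold=3 ship[2->3]=2 ship[1->2]=2 ship[0->1]=1 prod=2 -> [9 2 8 5]
Step 2: demand=3,sold=3 ship[2->3]=2 ship[1->2]=2 ship[0->1]=1 prod=2 -> [10 1 8 4]
Step 3: demand=3,sold=3 ship[2->3]=2 ship[1->2]=1 ship[0->1]=1 prod=2 -> [11 1 7 3]
Step 4: demand=3,sold=3 ship[2->3]=2 ship[1->2]=1 ship[0->1]=1 prod=2 -> [12 1 6 2]
Step 5: demand=3,sold=2 ship[2->3]=2 ship[1->2]=1 ship[0->1]=1 prod=2 -> [13 1 5 2]
Step 6: demand=3,sold=2 ship[2->3]=2 ship[1->2]=1 ship[0->1]=1 prod=2 -> [14 1 4 2]
Step 7: demand=3,sold=2 ship[2->3]=2 ship[1->2]=1 ship[0->1]=1 prod=2 -> [15 1 3 2]
Step 8: demand=3,sold=2 ship[2->3]=2 ship[1->2]=1 ship[0->1]=1 prod=2 -> [16 1 2 2]
Step 9: demand=3,sold=2 ship[2->3]=2 ship[1->2]=1 ship[0->1]=1 prod=2 -> [17 1 1 2]
Step 10: demand=3,sold=2 ship[2->3]=1 ship[1->2]=1 ship[0->1]=1 prod=2 -> [18 1 1 1]
Step 11: demand=3,sold=1 ship[2->3]=1 ship[1->2]=1 ship[0->1]=1 prod=2 -> [19 1 1 1]
Step 12: demand=3,sold=1 ship[2->3]=1 ship[1->2]=1 ship[0->1]=1 prod=2 -> [20 1 1 1]
First stockout at step 5

5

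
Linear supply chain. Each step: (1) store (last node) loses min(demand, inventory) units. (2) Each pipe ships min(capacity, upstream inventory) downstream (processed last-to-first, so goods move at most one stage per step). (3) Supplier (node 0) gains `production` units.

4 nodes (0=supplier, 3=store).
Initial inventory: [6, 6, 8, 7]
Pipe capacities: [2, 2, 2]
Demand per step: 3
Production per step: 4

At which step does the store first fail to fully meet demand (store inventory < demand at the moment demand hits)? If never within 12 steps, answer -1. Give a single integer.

Step 1: demand=3,sold=3 ship[2->3]=2 ship[1->2]=2 ship[0->1]=2 prod=4 -> [8 6 8 6]
Step 2: demand=3,sold=3 ship[2->3]=2 ship[1->2]=2 ship[0->1]=2 prod=4 -> [10 6 8 5]
Step 3: demand=3,sold=3 ship[2->3]=2 ship[1->2]=2 ship[0->1]=2 prod=4 -> [12 6 8 4]
Step 4: demand=3,sold=3 ship[2->3]=2 ship[1->2]=2 ship[0->1]=2 prod=4 -> [14 6 8 3]
Step 5: demand=3,sold=3 ship[2->3]=2 ship[1->2]=2 ship[0->1]=2 prod=4 -> [16 6 8 2]
Step 6: demand=3,sold=2 ship[2->3]=2 ship[1->2]=2 ship[0->1]=2 prod=4 -> [18 6 8 2]
Step 7: demand=3,sold=2 ship[2->3]=2 ship[1->2]=2 ship[0->1]=2 prod=4 -> [20 6 8 2]
Step 8: demand=3,sold=2 ship[2->3]=2 ship[1->2]=2 ship[0->1]=2 prod=4 -> [22 6 8 2]
Step 9: demand=3,sold=2 ship[2->3]=2 ship[1->2]=2 ship[0->1]=2 prod=4 -> [24 6 8 2]
Step 10: demand=3,sold=2 ship[2->3]=2 ship[1->2]=2 ship[0->1]=2 prod=4 -> [26 6 8 2]
Step 11: demand=3,sold=2 ship[2->3]=2 ship[1->2]=2 ship[0->1]=2 prod=4 -> [28 6 8 2]
Step 12: demand=3,sold=2 ship[2->3]=2 ship[1->2]=2 ship[0->1]=2 prod=4 -> [30 6 8 2]
First stockout at step 6

6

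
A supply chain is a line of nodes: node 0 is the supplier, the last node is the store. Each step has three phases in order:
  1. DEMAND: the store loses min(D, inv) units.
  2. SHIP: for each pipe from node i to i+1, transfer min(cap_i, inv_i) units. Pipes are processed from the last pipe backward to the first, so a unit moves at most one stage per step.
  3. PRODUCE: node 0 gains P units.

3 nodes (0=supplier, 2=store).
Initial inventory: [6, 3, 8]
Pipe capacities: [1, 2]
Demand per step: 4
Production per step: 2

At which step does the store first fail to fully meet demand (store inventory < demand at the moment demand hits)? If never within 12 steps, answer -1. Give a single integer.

Step 1: demand=4,sold=4 ship[1->2]=2 ship[0->1]=1 prod=2 -> [7 2 6]
Step 2: demand=4,sold=4 ship[1->2]=2 ship[0->1]=1 prod=2 -> [8 1 4]
Step 3: demand=4,sold=4 ship[1->2]=1 ship[0->1]=1 prod=2 -> [9 1 1]
Step 4: demand=4,sold=1 ship[1->2]=1 ship[0->1]=1 prod=2 -> [10 1 1]
Step 5: demand=4,sold=1 ship[1->2]=1 ship[0->1]=1 prod=2 -> [11 1 1]
Step 6: demand=4,sold=1 ship[1->2]=1 ship[0->1]=1 prod=2 -> [12 1 1]
Step 7: demand=4,sold=1 ship[1->2]=1 ship[0->1]=1 prod=2 -> [13 1 1]
Step 8: demand=4,sold=1 ship[1->2]=1 ship[0->1]=1 prod=2 -> [14 1 1]
Step 9: demand=4,sold=1 ship[1->2]=1 ship[0->1]=1 prod=2 -> [15 1 1]
Step 10: demand=4,sold=1 ship[1->2]=1 ship[0->1]=1 prod=2 -> [16 1 1]
Step 11: demand=4,sold=1 ship[1->2]=1 ship[0->1]=1 prod=2 -> [17 1 1]
Step 12: demand=4,sold=1 ship[1->2]=1 ship[0->1]=1 prod=2 -> [18 1 1]
First stockout at step 4

4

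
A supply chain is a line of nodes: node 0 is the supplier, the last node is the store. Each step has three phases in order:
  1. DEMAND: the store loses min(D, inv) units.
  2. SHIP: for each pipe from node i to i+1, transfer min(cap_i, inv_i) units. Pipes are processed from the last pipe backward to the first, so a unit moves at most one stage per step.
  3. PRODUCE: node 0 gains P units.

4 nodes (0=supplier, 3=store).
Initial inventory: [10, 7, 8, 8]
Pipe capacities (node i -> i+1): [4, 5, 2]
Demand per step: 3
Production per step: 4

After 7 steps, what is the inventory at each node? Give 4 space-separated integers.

Step 1: demand=3,sold=3 ship[2->3]=2 ship[1->2]=5 ship[0->1]=4 prod=4 -> inv=[10 6 11 7]
Step 2: demand=3,sold=3 ship[2->3]=2 ship[1->2]=5 ship[0->1]=4 prod=4 -> inv=[10 5 14 6]
Step 3: demand=3,sold=3 ship[2->3]=2 ship[1->2]=5 ship[0->1]=4 prod=4 -> inv=[10 4 17 5]
Step 4: demand=3,sold=3 ship[2->3]=2 ship[1->2]=4 ship[0->1]=4 prod=4 -> inv=[10 4 19 4]
Step 5: demand=3,sold=3 ship[2->3]=2 ship[1->2]=4 ship[0->1]=4 prod=4 -> inv=[10 4 21 3]
Step 6: demand=3,sold=3 ship[2->3]=2 ship[1->2]=4 ship[0->1]=4 prod=4 -> inv=[10 4 23 2]
Step 7: demand=3,sold=2 ship[2->3]=2 ship[1->2]=4 ship[0->1]=4 prod=4 -> inv=[10 4 25 2]

10 4 25 2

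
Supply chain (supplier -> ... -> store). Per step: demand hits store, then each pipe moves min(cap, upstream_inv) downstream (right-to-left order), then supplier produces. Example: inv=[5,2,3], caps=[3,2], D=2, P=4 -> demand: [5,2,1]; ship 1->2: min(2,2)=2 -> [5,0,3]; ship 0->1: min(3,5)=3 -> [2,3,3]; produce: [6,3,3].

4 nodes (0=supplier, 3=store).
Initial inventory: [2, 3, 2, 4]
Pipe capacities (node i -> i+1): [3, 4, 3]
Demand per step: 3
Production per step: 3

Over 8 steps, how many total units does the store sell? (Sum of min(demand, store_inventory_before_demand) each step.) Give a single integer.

Step 1: sold=3 (running total=3) -> [3 2 3 3]
Step 2: sold=3 (running total=6) -> [3 3 2 3]
Step 3: sold=3 (running total=9) -> [3 3 3 2]
Step 4: sold=2 (running total=11) -> [3 3 3 3]
Step 5: sold=3 (running total=14) -> [3 3 3 3]
Step 6: sold=3 (running total=17) -> [3 3 3 3]
Step 7: sold=3 (running total=20) -> [3 3 3 3]
Step 8: sold=3 (running total=23) -> [3 3 3 3]

Answer: 23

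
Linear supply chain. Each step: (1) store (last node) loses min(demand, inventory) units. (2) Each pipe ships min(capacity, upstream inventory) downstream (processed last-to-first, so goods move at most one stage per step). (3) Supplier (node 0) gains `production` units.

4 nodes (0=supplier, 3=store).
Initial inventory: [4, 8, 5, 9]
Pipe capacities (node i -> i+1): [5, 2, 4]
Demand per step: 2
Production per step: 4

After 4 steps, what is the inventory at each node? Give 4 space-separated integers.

Step 1: demand=2,sold=2 ship[2->3]=4 ship[1->2]=2 ship[0->1]=4 prod=4 -> inv=[4 10 3 11]
Step 2: demand=2,sold=2 ship[2->3]=3 ship[1->2]=2 ship[0->1]=4 prod=4 -> inv=[4 12 2 12]
Step 3: demand=2,sold=2 ship[2->3]=2 ship[1->2]=2 ship[0->1]=4 prod=4 -> inv=[4 14 2 12]
Step 4: demand=2,sold=2 ship[2->3]=2 ship[1->2]=2 ship[0->1]=4 prod=4 -> inv=[4 16 2 12]

4 16 2 12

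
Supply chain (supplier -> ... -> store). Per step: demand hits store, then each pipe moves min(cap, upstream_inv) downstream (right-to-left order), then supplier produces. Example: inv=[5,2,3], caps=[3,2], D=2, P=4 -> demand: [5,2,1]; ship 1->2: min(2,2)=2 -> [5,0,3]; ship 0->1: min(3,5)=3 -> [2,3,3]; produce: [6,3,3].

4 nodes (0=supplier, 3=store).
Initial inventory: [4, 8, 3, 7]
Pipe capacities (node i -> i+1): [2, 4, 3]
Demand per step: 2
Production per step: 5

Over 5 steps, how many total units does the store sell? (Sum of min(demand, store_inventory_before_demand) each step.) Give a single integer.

Step 1: sold=2 (running total=2) -> [7 6 4 8]
Step 2: sold=2 (running total=4) -> [10 4 5 9]
Step 3: sold=2 (running total=6) -> [13 2 6 10]
Step 4: sold=2 (running total=8) -> [16 2 5 11]
Step 5: sold=2 (running total=10) -> [19 2 4 12]

Answer: 10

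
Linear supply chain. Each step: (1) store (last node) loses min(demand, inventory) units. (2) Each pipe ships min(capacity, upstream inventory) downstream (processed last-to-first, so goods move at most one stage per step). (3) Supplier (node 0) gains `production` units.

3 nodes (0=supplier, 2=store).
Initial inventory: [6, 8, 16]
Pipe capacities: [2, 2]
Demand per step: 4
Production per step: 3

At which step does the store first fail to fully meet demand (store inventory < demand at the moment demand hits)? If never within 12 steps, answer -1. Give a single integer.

Step 1: demand=4,sold=4 ship[1->2]=2 ship[0->1]=2 prod=3 -> [7 8 14]
Step 2: demand=4,sold=4 ship[1->2]=2 ship[0->1]=2 prod=3 -> [8 8 12]
Step 3: demand=4,sold=4 ship[1->2]=2 ship[0->1]=2 prod=3 -> [9 8 10]
Step 4: demand=4,sold=4 ship[1->2]=2 ship[0->1]=2 prod=3 -> [10 8 8]
Step 5: demand=4,sold=4 ship[1->2]=2 ship[0->1]=2 prod=3 -> [11 8 6]
Step 6: demand=4,sold=4 ship[1->2]=2 ship[0->1]=2 prod=3 -> [12 8 4]
Step 7: demand=4,sold=4 ship[1->2]=2 ship[0->1]=2 prod=3 -> [13 8 2]
Step 8: demand=4,sold=2 ship[1->2]=2 ship[0->1]=2 prod=3 -> [14 8 2]
Step 9: demand=4,sold=2 ship[1->2]=2 ship[0->1]=2 prod=3 -> [15 8 2]
Step 10: demand=4,sold=2 ship[1->2]=2 ship[0->1]=2 prod=3 -> [16 8 2]
Step 11: demand=4,sold=2 ship[1->2]=2 ship[0->1]=2 prod=3 -> [17 8 2]
Step 12: demand=4,sold=2 ship[1->2]=2 ship[0->1]=2 prod=3 -> [18 8 2]
First stockout at step 8

8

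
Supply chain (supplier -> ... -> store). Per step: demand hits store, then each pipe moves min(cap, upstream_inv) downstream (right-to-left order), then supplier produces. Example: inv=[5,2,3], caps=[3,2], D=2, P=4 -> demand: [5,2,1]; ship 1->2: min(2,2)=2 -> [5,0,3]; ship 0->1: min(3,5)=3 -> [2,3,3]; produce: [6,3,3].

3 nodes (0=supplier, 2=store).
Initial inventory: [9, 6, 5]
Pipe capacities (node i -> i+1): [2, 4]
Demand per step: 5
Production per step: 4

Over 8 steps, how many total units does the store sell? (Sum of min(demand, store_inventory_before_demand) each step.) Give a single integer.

Step 1: sold=5 (running total=5) -> [11 4 4]
Step 2: sold=4 (running total=9) -> [13 2 4]
Step 3: sold=4 (running total=13) -> [15 2 2]
Step 4: sold=2 (running total=15) -> [17 2 2]
Step 5: sold=2 (running total=17) -> [19 2 2]
Step 6: sold=2 (running total=19) -> [21 2 2]
Step 7: sold=2 (running total=21) -> [23 2 2]
Step 8: sold=2 (running total=23) -> [25 2 2]

Answer: 23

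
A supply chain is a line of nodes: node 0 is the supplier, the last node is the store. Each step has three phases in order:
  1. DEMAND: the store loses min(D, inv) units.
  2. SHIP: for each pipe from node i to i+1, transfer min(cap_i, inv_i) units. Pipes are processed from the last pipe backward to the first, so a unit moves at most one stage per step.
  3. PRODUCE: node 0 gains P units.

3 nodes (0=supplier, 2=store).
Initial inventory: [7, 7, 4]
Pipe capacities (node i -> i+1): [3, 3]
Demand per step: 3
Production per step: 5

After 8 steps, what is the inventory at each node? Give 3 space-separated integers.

Step 1: demand=3,sold=3 ship[1->2]=3 ship[0->1]=3 prod=5 -> inv=[9 7 4]
Step 2: demand=3,sold=3 ship[1->2]=3 ship[0->1]=3 prod=5 -> inv=[11 7 4]
Step 3: demand=3,sold=3 ship[1->2]=3 ship[0->1]=3 prod=5 -> inv=[13 7 4]
Step 4: demand=3,sold=3 ship[1->2]=3 ship[0->1]=3 prod=5 -> inv=[15 7 4]
Step 5: demand=3,sold=3 ship[1->2]=3 ship[0->1]=3 prod=5 -> inv=[17 7 4]
Step 6: demand=3,sold=3 ship[1->2]=3 ship[0->1]=3 prod=5 -> inv=[19 7 4]
Step 7: demand=3,sold=3 ship[1->2]=3 ship[0->1]=3 prod=5 -> inv=[21 7 4]
Step 8: demand=3,sold=3 ship[1->2]=3 ship[0->1]=3 prod=5 -> inv=[23 7 4]

23 7 4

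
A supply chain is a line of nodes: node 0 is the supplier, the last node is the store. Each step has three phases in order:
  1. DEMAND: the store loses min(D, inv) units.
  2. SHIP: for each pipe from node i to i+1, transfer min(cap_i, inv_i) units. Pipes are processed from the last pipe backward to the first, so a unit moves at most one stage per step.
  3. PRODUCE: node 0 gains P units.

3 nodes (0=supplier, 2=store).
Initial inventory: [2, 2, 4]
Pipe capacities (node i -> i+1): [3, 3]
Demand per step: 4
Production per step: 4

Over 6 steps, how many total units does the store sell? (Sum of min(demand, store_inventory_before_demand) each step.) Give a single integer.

Answer: 17

Derivation:
Step 1: sold=4 (running total=4) -> [4 2 2]
Step 2: sold=2 (running total=6) -> [5 3 2]
Step 3: sold=2 (running total=8) -> [6 3 3]
Step 4: sold=3 (running total=11) -> [7 3 3]
Step 5: sold=3 (running total=14) -> [8 3 3]
Step 6: sold=3 (running total=17) -> [9 3 3]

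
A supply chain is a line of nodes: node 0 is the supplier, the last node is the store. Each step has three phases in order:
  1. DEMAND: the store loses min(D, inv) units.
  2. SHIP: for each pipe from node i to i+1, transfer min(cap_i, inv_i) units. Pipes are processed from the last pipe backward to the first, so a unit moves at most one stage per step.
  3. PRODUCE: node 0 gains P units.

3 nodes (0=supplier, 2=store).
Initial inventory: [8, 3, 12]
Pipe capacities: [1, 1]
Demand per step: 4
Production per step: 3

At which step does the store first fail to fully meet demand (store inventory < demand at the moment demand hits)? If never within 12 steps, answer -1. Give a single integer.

Step 1: demand=4,sold=4 ship[1->2]=1 ship[0->1]=1 prod=3 -> [10 3 9]
Step 2: demand=4,sold=4 ship[1->2]=1 ship[0->1]=1 prod=3 -> [12 3 6]
Step 3: demand=4,sold=4 ship[1->2]=1 ship[0->1]=1 prod=3 -> [14 3 3]
Step 4: demand=4,sold=3 ship[1->2]=1 ship[0->1]=1 prod=3 -> [16 3 1]
Step 5: demand=4,sold=1 ship[1->2]=1 ship[0->1]=1 prod=3 -> [18 3 1]
Step 6: demand=4,sold=1 ship[1->2]=1 ship[0->1]=1 prod=3 -> [20 3 1]
Step 7: demand=4,sold=1 ship[1->2]=1 ship[0->1]=1 prod=3 -> [22 3 1]
Step 8: demand=4,sold=1 ship[1->2]=1 ship[0->1]=1 prod=3 -> [24 3 1]
Step 9: demand=4,sold=1 ship[1->2]=1 ship[0->1]=1 prod=3 -> [26 3 1]
Step 10: demand=4,sold=1 ship[1->2]=1 ship[0->1]=1 prod=3 -> [28 3 1]
Step 11: demand=4,sold=1 ship[1->2]=1 ship[0->1]=1 prod=3 -> [30 3 1]
Step 12: demand=4,sold=1 ship[1->2]=1 ship[0->1]=1 prod=3 -> [32 3 1]
First stockout at step 4

4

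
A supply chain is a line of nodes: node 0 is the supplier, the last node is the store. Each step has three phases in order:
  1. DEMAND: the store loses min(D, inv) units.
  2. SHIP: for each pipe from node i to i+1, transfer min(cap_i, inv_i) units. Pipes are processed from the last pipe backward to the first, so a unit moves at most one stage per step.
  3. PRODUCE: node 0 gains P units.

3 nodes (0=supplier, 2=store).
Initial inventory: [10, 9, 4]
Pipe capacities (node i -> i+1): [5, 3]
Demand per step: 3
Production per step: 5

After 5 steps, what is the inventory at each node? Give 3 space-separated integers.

Step 1: demand=3,sold=3 ship[1->2]=3 ship[0->1]=5 prod=5 -> inv=[10 11 4]
Step 2: demand=3,sold=3 ship[1->2]=3 ship[0->1]=5 prod=5 -> inv=[10 13 4]
Step 3: demand=3,sold=3 ship[1->2]=3 ship[0->1]=5 prod=5 -> inv=[10 15 4]
Step 4: demand=3,sold=3 ship[1->2]=3 ship[0->1]=5 prod=5 -> inv=[10 17 4]
Step 5: demand=3,sold=3 ship[1->2]=3 ship[0->1]=5 prod=5 -> inv=[10 19 4]

10 19 4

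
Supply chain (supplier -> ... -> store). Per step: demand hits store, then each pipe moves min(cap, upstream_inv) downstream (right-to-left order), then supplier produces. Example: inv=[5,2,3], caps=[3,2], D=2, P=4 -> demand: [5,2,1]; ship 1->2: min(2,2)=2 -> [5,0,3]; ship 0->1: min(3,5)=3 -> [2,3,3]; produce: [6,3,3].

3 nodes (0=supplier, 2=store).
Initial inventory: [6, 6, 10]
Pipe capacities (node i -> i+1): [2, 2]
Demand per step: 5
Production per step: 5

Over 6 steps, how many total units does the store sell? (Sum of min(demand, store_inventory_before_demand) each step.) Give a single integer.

Answer: 20

Derivation:
Step 1: sold=5 (running total=5) -> [9 6 7]
Step 2: sold=5 (running total=10) -> [12 6 4]
Step 3: sold=4 (running total=14) -> [15 6 2]
Step 4: sold=2 (running total=16) -> [18 6 2]
Step 5: sold=2 (running total=18) -> [21 6 2]
Step 6: sold=2 (running total=20) -> [24 6 2]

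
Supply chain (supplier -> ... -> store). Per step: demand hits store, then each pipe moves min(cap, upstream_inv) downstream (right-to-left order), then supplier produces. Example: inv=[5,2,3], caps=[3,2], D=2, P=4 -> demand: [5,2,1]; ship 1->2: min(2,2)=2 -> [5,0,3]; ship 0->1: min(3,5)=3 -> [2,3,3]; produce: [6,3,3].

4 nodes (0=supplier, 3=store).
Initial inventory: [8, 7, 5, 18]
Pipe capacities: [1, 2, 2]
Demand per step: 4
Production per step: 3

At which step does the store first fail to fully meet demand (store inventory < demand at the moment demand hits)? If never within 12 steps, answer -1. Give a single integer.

Step 1: demand=4,sold=4 ship[2->3]=2 ship[1->2]=2 ship[0->1]=1 prod=3 -> [10 6 5 16]
Step 2: demand=4,sold=4 ship[2->3]=2 ship[1->2]=2 ship[0->1]=1 prod=3 -> [12 5 5 14]
Step 3: demand=4,sold=4 ship[2->3]=2 ship[1->2]=2 ship[0->1]=1 prod=3 -> [14 4 5 12]
Step 4: demand=4,sold=4 ship[2->3]=2 ship[1->2]=2 ship[0->1]=1 prod=3 -> [16 3 5 10]
Step 5: demand=4,sold=4 ship[2->3]=2 ship[1->2]=2 ship[0->1]=1 prod=3 -> [18 2 5 8]
Step 6: demand=4,sold=4 ship[2->3]=2 ship[1->2]=2 ship[0->1]=1 prod=3 -> [20 1 5 6]
Step 7: demand=4,sold=4 ship[2->3]=2 ship[1->2]=1 ship[0->1]=1 prod=3 -> [22 1 4 4]
Step 8: demand=4,sold=4 ship[2->3]=2 ship[1->2]=1 ship[0->1]=1 prod=3 -> [24 1 3 2]
Step 9: demand=4,sold=2 ship[2->3]=2 ship[1->2]=1 ship[0->1]=1 prod=3 -> [26 1 2 2]
Step 10: demand=4,sold=2 ship[2->3]=2 ship[1->2]=1 ship[0->1]=1 prod=3 -> [28 1 1 2]
Step 11: demand=4,sold=2 ship[2->3]=1 ship[1->2]=1 ship[0->1]=1 prod=3 -> [30 1 1 1]
Step 12: demand=4,sold=1 ship[2->3]=1 ship[1->2]=1 ship[0->1]=1 prod=3 -> [32 1 1 1]
First stockout at step 9

9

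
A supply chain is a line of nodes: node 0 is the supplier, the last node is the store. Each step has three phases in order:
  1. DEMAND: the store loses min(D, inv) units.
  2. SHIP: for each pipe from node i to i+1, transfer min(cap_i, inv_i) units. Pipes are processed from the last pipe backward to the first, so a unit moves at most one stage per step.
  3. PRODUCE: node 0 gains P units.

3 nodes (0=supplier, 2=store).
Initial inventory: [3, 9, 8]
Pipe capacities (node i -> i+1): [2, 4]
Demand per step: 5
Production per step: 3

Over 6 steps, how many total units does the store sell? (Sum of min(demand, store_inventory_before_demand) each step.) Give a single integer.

Answer: 25

Derivation:
Step 1: sold=5 (running total=5) -> [4 7 7]
Step 2: sold=5 (running total=10) -> [5 5 6]
Step 3: sold=5 (running total=15) -> [6 3 5]
Step 4: sold=5 (running total=20) -> [7 2 3]
Step 5: sold=3 (running total=23) -> [8 2 2]
Step 6: sold=2 (running total=25) -> [9 2 2]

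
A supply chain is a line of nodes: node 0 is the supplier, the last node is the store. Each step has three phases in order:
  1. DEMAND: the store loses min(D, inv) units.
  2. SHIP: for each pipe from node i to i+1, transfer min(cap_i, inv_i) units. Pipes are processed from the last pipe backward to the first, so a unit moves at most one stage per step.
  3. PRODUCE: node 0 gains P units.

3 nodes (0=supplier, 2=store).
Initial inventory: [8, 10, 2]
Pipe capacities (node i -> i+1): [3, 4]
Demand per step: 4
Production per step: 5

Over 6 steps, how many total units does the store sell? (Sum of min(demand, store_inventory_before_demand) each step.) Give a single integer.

Step 1: sold=2 (running total=2) -> [10 9 4]
Step 2: sold=4 (running total=6) -> [12 8 4]
Step 3: sold=4 (running total=10) -> [14 7 4]
Step 4: sold=4 (running total=14) -> [16 6 4]
Step 5: sold=4 (running total=18) -> [18 5 4]
Step 6: sold=4 (running total=22) -> [20 4 4]

Answer: 22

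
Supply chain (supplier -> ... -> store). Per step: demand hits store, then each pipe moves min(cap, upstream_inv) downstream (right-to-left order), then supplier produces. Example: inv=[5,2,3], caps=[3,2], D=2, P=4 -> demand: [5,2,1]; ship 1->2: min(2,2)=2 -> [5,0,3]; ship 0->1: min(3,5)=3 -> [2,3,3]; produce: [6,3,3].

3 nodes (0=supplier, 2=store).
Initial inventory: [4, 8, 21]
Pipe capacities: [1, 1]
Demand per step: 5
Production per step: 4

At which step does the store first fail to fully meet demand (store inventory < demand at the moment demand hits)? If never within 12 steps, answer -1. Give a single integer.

Step 1: demand=5,sold=5 ship[1->2]=1 ship[0->1]=1 prod=4 -> [7 8 17]
Step 2: demand=5,sold=5 ship[1->2]=1 ship[0->1]=1 prod=4 -> [10 8 13]
Step 3: demand=5,sold=5 ship[1->2]=1 ship[0->1]=1 prod=4 -> [13 8 9]
Step 4: demand=5,sold=5 ship[1->2]=1 ship[0->1]=1 prod=4 -> [16 8 5]
Step 5: demand=5,sold=5 ship[1->2]=1 ship[0->1]=1 prod=4 -> [19 8 1]
Step 6: demand=5,sold=1 ship[1->2]=1 ship[0->1]=1 prod=4 -> [22 8 1]
Step 7: demand=5,sold=1 ship[1->2]=1 ship[0->1]=1 prod=4 -> [25 8 1]
Step 8: demand=5,sold=1 ship[1->2]=1 ship[0->1]=1 prod=4 -> [28 8 1]
Step 9: demand=5,sold=1 ship[1->2]=1 ship[0->1]=1 prod=4 -> [31 8 1]
Step 10: demand=5,sold=1 ship[1->2]=1 ship[0->1]=1 prod=4 -> [34 8 1]
Step 11: demand=5,sold=1 ship[1->2]=1 ship[0->1]=1 prod=4 -> [37 8 1]
Step 12: demand=5,sold=1 ship[1->2]=1 ship[0->1]=1 prod=4 -> [40 8 1]
First stockout at step 6

6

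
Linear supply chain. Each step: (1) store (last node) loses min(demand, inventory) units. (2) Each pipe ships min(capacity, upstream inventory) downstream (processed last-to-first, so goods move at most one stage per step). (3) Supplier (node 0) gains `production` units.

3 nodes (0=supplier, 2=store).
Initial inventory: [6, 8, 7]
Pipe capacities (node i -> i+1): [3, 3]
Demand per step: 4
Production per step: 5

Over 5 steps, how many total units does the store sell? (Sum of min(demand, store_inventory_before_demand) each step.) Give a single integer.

Step 1: sold=4 (running total=4) -> [8 8 6]
Step 2: sold=4 (running total=8) -> [10 8 5]
Step 3: sold=4 (running total=12) -> [12 8 4]
Step 4: sold=4 (running total=16) -> [14 8 3]
Step 5: sold=3 (running total=19) -> [16 8 3]

Answer: 19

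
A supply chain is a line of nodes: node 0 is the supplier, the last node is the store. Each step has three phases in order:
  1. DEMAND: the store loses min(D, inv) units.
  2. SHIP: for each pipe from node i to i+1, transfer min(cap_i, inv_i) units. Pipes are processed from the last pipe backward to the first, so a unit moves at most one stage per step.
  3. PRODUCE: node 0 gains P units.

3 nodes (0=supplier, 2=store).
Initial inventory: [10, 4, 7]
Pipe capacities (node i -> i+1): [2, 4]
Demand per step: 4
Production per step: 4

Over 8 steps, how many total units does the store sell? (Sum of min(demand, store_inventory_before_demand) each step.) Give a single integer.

Step 1: sold=4 (running total=4) -> [12 2 7]
Step 2: sold=4 (running total=8) -> [14 2 5]
Step 3: sold=4 (running total=12) -> [16 2 3]
Step 4: sold=3 (running total=15) -> [18 2 2]
Step 5: sold=2 (running total=17) -> [20 2 2]
Step 6: sold=2 (running total=19) -> [22 2 2]
Step 7: sold=2 (running total=21) -> [24 2 2]
Step 8: sold=2 (running total=23) -> [26 2 2]

Answer: 23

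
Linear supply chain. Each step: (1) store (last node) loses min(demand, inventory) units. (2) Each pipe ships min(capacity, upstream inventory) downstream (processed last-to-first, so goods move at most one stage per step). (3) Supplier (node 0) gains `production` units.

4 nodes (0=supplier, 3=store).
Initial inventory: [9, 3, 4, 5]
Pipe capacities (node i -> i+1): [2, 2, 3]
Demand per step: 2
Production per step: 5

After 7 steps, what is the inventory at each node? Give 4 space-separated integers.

Step 1: demand=2,sold=2 ship[2->3]=3 ship[1->2]=2 ship[0->1]=2 prod=5 -> inv=[12 3 3 6]
Step 2: demand=2,sold=2 ship[2->3]=3 ship[1->2]=2 ship[0->1]=2 prod=5 -> inv=[15 3 2 7]
Step 3: demand=2,sold=2 ship[2->3]=2 ship[1->2]=2 ship[0->1]=2 prod=5 -> inv=[18 3 2 7]
Step 4: demand=2,sold=2 ship[2->3]=2 ship[1->2]=2 ship[0->1]=2 prod=5 -> inv=[21 3 2 7]
Step 5: demand=2,sold=2 ship[2->3]=2 ship[1->2]=2 ship[0->1]=2 prod=5 -> inv=[24 3 2 7]
Step 6: demand=2,sold=2 ship[2->3]=2 ship[1->2]=2 ship[0->1]=2 prod=5 -> inv=[27 3 2 7]
Step 7: demand=2,sold=2 ship[2->3]=2 ship[1->2]=2 ship[0->1]=2 prod=5 -> inv=[30 3 2 7]

30 3 2 7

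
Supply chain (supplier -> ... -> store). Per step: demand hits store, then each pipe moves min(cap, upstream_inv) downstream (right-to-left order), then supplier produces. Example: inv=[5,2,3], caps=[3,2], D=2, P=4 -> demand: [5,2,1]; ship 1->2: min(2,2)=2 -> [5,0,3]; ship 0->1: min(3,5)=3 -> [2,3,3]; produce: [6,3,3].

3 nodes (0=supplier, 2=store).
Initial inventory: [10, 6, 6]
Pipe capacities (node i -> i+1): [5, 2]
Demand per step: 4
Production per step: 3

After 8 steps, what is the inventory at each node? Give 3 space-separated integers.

Step 1: demand=4,sold=4 ship[1->2]=2 ship[0->1]=5 prod=3 -> inv=[8 9 4]
Step 2: demand=4,sold=4 ship[1->2]=2 ship[0->1]=5 prod=3 -> inv=[6 12 2]
Step 3: demand=4,sold=2 ship[1->2]=2 ship[0->1]=5 prod=3 -> inv=[4 15 2]
Step 4: demand=4,sold=2 ship[1->2]=2 ship[0->1]=4 prod=3 -> inv=[3 17 2]
Step 5: demand=4,sold=2 ship[1->2]=2 ship[0->1]=3 prod=3 -> inv=[3 18 2]
Step 6: demand=4,sold=2 ship[1->2]=2 ship[0->1]=3 prod=3 -> inv=[3 19 2]
Step 7: demand=4,sold=2 ship[1->2]=2 ship[0->1]=3 prod=3 -> inv=[3 20 2]
Step 8: demand=4,sold=2 ship[1->2]=2 ship[0->1]=3 prod=3 -> inv=[3 21 2]

3 21 2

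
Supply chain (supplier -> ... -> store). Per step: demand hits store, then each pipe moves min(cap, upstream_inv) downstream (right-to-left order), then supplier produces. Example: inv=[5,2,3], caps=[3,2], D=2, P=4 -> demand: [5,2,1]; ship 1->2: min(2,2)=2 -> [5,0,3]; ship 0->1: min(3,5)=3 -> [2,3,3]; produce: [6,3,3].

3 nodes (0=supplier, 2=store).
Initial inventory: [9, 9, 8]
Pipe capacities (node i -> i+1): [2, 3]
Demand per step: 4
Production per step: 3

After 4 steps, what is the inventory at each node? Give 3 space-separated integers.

Step 1: demand=4,sold=4 ship[1->2]=3 ship[0->1]=2 prod=3 -> inv=[10 8 7]
Step 2: demand=4,sold=4 ship[1->2]=3 ship[0->1]=2 prod=3 -> inv=[11 7 6]
Step 3: demand=4,sold=4 ship[1->2]=3 ship[0->1]=2 prod=3 -> inv=[12 6 5]
Step 4: demand=4,sold=4 ship[1->2]=3 ship[0->1]=2 prod=3 -> inv=[13 5 4]

13 5 4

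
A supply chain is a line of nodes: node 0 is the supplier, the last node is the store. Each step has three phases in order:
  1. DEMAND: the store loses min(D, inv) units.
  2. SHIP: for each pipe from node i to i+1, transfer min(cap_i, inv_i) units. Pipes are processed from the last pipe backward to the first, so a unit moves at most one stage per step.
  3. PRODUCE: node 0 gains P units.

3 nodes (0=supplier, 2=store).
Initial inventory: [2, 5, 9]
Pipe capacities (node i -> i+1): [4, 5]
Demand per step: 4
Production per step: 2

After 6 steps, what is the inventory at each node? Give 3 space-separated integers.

Step 1: demand=4,sold=4 ship[1->2]=5 ship[0->1]=2 prod=2 -> inv=[2 2 10]
Step 2: demand=4,sold=4 ship[1->2]=2 ship[0->1]=2 prod=2 -> inv=[2 2 8]
Step 3: demand=4,sold=4 ship[1->2]=2 ship[0->1]=2 prod=2 -> inv=[2 2 6]
Step 4: demand=4,sold=4 ship[1->2]=2 ship[0->1]=2 prod=2 -> inv=[2 2 4]
Step 5: demand=4,sold=4 ship[1->2]=2 ship[0->1]=2 prod=2 -> inv=[2 2 2]
Step 6: demand=4,sold=2 ship[1->2]=2 ship[0->1]=2 prod=2 -> inv=[2 2 2]

2 2 2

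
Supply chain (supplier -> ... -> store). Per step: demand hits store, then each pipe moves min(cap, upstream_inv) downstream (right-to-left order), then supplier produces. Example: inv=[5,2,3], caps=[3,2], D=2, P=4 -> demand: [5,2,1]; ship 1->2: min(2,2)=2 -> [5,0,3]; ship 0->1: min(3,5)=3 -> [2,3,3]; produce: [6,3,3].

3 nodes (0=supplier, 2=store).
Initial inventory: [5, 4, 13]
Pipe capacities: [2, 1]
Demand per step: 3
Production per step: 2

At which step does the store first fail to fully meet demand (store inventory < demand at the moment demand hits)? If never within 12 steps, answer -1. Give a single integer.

Step 1: demand=3,sold=3 ship[1->2]=1 ship[0->1]=2 prod=2 -> [5 5 11]
Step 2: demand=3,sold=3 ship[1->2]=1 ship[0->1]=2 prod=2 -> [5 6 9]
Step 3: demand=3,sold=3 ship[1->2]=1 ship[0->1]=2 prod=2 -> [5 7 7]
Step 4: demand=3,sold=3 ship[1->2]=1 ship[0->1]=2 prod=2 -> [5 8 5]
Step 5: demand=3,sold=3 ship[1->2]=1 ship[0->1]=2 prod=2 -> [5 9 3]
Step 6: demand=3,sold=3 ship[1->2]=1 ship[0->1]=2 prod=2 -> [5 10 1]
Step 7: demand=3,sold=1 ship[1->2]=1 ship[0->1]=2 prod=2 -> [5 11 1]
Step 8: demand=3,sold=1 ship[1->2]=1 ship[0->1]=2 prod=2 -> [5 12 1]
Step 9: demand=3,sold=1 ship[1->2]=1 ship[0->1]=2 prod=2 -> [5 13 1]
Step 10: demand=3,sold=1 ship[1->2]=1 ship[0->1]=2 prod=2 -> [5 14 1]
Step 11: demand=3,sold=1 ship[1->2]=1 ship[0->1]=2 prod=2 -> [5 15 1]
Step 12: demand=3,sold=1 ship[1->2]=1 ship[0->1]=2 prod=2 -> [5 16 1]
First stockout at step 7

7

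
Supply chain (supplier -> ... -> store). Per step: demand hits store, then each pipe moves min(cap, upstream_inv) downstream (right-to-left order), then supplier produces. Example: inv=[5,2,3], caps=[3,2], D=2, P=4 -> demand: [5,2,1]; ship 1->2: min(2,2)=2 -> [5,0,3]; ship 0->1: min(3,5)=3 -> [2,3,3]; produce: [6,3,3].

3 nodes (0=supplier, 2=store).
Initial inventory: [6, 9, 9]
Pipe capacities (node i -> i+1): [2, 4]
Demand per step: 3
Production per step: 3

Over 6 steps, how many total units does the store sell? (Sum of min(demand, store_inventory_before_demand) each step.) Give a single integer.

Answer: 18

Derivation:
Step 1: sold=3 (running total=3) -> [7 7 10]
Step 2: sold=3 (running total=6) -> [8 5 11]
Step 3: sold=3 (running total=9) -> [9 3 12]
Step 4: sold=3 (running total=12) -> [10 2 12]
Step 5: sold=3 (running total=15) -> [11 2 11]
Step 6: sold=3 (running total=18) -> [12 2 10]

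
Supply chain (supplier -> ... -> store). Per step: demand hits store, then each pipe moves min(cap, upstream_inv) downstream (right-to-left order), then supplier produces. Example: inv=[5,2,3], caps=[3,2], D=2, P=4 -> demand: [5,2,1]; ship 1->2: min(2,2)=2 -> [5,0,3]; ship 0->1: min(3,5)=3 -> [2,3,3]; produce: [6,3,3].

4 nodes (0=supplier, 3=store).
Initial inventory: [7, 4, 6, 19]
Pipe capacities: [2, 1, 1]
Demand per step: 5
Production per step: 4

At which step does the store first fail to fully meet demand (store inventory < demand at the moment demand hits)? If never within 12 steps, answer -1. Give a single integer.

Step 1: demand=5,sold=5 ship[2->3]=1 ship[1->2]=1 ship[0->1]=2 prod=4 -> [9 5 6 15]
Step 2: demand=5,sold=5 ship[2->3]=1 ship[1->2]=1 ship[0->1]=2 prod=4 -> [11 6 6 11]
Step 3: demand=5,sold=5 ship[2->3]=1 ship[1->2]=1 ship[0->1]=2 prod=4 -> [13 7 6 7]
Step 4: demand=5,sold=5 ship[2->3]=1 ship[1->2]=1 ship[0->1]=2 prod=4 -> [15 8 6 3]
Step 5: demand=5,sold=3 ship[2->3]=1 ship[1->2]=1 ship[0->1]=2 prod=4 -> [17 9 6 1]
Step 6: demand=5,sold=1 ship[2->3]=1 ship[1->2]=1 ship[0->1]=2 prod=4 -> [19 10 6 1]
Step 7: demand=5,sold=1 ship[2->3]=1 ship[1->2]=1 ship[0->1]=2 prod=4 -> [21 11 6 1]
Step 8: demand=5,sold=1 ship[2->3]=1 ship[1->2]=1 ship[0->1]=2 prod=4 -> [23 12 6 1]
Step 9: demand=5,sold=1 ship[2->3]=1 ship[1->2]=1 ship[0->1]=2 prod=4 -> [25 13 6 1]
Step 10: demand=5,sold=1 ship[2->3]=1 ship[1->2]=1 ship[0->1]=2 prod=4 -> [27 14 6 1]
Step 11: demand=5,sold=1 ship[2->3]=1 ship[1->2]=1 ship[0->1]=2 prod=4 -> [29 15 6 1]
Step 12: demand=5,sold=1 ship[2->3]=1 ship[1->2]=1 ship[0->1]=2 prod=4 -> [31 16 6 1]
First stockout at step 5

5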